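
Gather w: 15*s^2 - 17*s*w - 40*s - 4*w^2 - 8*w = 15*s^2 - 40*s - 4*w^2 + w*(-17*s - 8)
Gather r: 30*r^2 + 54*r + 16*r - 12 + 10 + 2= 30*r^2 + 70*r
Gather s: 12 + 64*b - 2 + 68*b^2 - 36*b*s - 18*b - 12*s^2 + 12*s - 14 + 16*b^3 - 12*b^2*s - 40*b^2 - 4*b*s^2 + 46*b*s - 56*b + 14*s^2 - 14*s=16*b^3 + 28*b^2 - 10*b + s^2*(2 - 4*b) + s*(-12*b^2 + 10*b - 2) - 4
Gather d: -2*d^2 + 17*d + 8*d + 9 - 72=-2*d^2 + 25*d - 63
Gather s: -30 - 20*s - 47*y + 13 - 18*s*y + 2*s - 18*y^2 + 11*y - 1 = s*(-18*y - 18) - 18*y^2 - 36*y - 18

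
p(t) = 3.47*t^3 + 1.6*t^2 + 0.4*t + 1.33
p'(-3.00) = 84.49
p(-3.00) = -79.16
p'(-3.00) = 84.49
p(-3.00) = -79.16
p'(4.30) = 206.64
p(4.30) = 308.52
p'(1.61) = 32.54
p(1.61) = 20.60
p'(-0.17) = 0.16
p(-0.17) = 1.29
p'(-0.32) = 0.44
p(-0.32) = 1.25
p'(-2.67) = 66.07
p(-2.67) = -54.38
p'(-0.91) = 6.11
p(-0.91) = -0.32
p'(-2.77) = 71.41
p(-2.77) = -61.25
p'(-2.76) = 70.87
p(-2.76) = -60.54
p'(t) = 10.41*t^2 + 3.2*t + 0.4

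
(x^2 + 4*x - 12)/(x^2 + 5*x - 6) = (x - 2)/(x - 1)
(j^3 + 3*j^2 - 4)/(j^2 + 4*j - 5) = (j^2 + 4*j + 4)/(j + 5)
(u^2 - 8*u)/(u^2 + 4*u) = (u - 8)/(u + 4)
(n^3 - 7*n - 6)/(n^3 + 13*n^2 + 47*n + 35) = (n^2 - n - 6)/(n^2 + 12*n + 35)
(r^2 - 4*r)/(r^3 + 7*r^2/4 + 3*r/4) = 4*(r - 4)/(4*r^2 + 7*r + 3)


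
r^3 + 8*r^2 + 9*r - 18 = (r - 1)*(r + 3)*(r + 6)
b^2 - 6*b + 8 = (b - 4)*(b - 2)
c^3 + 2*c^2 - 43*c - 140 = (c - 7)*(c + 4)*(c + 5)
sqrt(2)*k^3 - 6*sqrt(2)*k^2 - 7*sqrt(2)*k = k*(k - 7)*(sqrt(2)*k + sqrt(2))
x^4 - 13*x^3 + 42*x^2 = x^2*(x - 7)*(x - 6)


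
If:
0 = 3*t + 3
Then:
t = -1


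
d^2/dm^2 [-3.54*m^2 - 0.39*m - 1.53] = -7.08000000000000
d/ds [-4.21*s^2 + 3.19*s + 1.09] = 3.19 - 8.42*s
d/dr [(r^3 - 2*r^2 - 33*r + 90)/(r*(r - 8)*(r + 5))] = (-r^4 - 14*r^3 - 289*r^2 + 540*r + 3600)/(r^2*(r^4 - 6*r^3 - 71*r^2 + 240*r + 1600))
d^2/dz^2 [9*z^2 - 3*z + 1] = 18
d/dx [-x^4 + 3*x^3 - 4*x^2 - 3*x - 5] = -4*x^3 + 9*x^2 - 8*x - 3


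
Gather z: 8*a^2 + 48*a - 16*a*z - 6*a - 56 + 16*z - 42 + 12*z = 8*a^2 + 42*a + z*(28 - 16*a) - 98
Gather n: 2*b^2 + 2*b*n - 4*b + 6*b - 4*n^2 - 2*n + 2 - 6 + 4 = 2*b^2 + 2*b - 4*n^2 + n*(2*b - 2)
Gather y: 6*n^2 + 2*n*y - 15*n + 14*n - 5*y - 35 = 6*n^2 - n + y*(2*n - 5) - 35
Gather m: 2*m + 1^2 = 2*m + 1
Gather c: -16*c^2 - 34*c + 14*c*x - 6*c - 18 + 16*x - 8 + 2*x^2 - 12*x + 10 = -16*c^2 + c*(14*x - 40) + 2*x^2 + 4*x - 16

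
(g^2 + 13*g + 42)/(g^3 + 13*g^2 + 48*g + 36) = (g + 7)/(g^2 + 7*g + 6)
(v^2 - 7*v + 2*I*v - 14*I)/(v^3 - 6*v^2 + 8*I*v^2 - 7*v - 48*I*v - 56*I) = (v + 2*I)/(v^2 + v*(1 + 8*I) + 8*I)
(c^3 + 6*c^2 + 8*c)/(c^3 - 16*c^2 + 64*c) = (c^2 + 6*c + 8)/(c^2 - 16*c + 64)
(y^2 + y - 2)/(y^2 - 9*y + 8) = (y + 2)/(y - 8)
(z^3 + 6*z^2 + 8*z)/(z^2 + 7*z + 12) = z*(z + 2)/(z + 3)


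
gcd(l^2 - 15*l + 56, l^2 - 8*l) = l - 8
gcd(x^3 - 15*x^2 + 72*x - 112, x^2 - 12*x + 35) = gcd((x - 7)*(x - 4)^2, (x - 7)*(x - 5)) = x - 7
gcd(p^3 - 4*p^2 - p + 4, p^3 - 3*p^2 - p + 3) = p^2 - 1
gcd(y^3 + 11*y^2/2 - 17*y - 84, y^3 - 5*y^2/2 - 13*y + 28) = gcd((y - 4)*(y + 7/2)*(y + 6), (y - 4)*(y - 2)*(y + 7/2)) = y^2 - y/2 - 14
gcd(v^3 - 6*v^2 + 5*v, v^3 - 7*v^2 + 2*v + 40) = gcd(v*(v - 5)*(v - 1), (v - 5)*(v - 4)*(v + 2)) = v - 5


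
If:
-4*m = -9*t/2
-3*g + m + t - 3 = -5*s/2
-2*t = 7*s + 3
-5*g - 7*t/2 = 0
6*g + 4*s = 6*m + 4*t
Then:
No Solution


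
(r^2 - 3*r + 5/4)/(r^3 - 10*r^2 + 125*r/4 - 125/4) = (2*r - 1)/(2*r^2 - 15*r + 25)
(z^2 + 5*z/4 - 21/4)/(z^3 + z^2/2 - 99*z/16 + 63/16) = 4/(4*z - 3)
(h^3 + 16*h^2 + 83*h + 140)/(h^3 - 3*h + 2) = (h^3 + 16*h^2 + 83*h + 140)/(h^3 - 3*h + 2)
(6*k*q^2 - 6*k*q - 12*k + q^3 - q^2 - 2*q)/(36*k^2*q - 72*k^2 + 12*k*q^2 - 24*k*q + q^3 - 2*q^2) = (q + 1)/(6*k + q)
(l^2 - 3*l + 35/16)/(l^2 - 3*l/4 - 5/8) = (4*l - 7)/(2*(2*l + 1))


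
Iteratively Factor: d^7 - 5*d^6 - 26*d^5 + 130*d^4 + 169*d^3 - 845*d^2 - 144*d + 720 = (d - 3)*(d^6 - 2*d^5 - 32*d^4 + 34*d^3 + 271*d^2 - 32*d - 240) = (d - 3)*(d - 1)*(d^5 - d^4 - 33*d^3 + d^2 + 272*d + 240) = (d - 4)*(d - 3)*(d - 1)*(d^4 + 3*d^3 - 21*d^2 - 83*d - 60) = (d - 5)*(d - 4)*(d - 3)*(d - 1)*(d^3 + 8*d^2 + 19*d + 12) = (d - 5)*(d - 4)*(d - 3)*(d - 1)*(d + 1)*(d^2 + 7*d + 12) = (d - 5)*(d - 4)*(d - 3)*(d - 1)*(d + 1)*(d + 4)*(d + 3)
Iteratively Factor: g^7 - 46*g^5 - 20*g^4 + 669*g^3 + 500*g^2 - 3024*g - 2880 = (g + 4)*(g^6 - 4*g^5 - 30*g^4 + 100*g^3 + 269*g^2 - 576*g - 720) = (g - 5)*(g + 4)*(g^5 + g^4 - 25*g^3 - 25*g^2 + 144*g + 144) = (g - 5)*(g + 1)*(g + 4)*(g^4 - 25*g^2 + 144) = (g - 5)*(g - 4)*(g + 1)*(g + 4)*(g^3 + 4*g^2 - 9*g - 36) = (g - 5)*(g - 4)*(g + 1)*(g + 4)^2*(g^2 - 9) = (g - 5)*(g - 4)*(g - 3)*(g + 1)*(g + 4)^2*(g + 3)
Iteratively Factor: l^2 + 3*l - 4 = (l + 4)*(l - 1)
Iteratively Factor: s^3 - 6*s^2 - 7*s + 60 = (s - 5)*(s^2 - s - 12) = (s - 5)*(s - 4)*(s + 3)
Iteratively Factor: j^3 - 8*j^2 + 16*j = (j - 4)*(j^2 - 4*j) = (j - 4)^2*(j)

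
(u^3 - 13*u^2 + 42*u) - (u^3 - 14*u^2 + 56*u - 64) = u^2 - 14*u + 64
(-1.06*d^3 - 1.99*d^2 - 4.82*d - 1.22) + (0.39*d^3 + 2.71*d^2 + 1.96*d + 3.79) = -0.67*d^3 + 0.72*d^2 - 2.86*d + 2.57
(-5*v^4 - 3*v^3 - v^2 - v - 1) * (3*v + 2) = -15*v^5 - 19*v^4 - 9*v^3 - 5*v^2 - 5*v - 2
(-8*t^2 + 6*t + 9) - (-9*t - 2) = -8*t^2 + 15*t + 11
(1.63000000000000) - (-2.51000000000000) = 4.14000000000000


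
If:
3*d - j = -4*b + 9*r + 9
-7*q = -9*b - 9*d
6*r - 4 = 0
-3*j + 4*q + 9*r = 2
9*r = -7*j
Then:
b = 755/42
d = -1213/63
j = -6/7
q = -23/14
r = 2/3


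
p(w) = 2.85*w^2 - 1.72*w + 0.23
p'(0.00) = -1.72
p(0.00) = 0.23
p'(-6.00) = -35.92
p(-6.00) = 113.15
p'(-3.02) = -18.93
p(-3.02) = 31.42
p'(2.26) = 11.16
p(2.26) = 10.90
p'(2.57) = 12.93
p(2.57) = 14.63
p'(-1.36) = -9.47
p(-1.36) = 7.84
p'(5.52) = 29.74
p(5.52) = 77.58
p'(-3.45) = -21.38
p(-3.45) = 40.09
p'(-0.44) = -4.23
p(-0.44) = 1.54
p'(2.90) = 14.81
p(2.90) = 19.21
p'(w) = 5.7*w - 1.72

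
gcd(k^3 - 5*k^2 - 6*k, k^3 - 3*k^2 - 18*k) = k^2 - 6*k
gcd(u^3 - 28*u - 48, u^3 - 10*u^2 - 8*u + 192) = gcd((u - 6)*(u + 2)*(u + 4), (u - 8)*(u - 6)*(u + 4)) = u^2 - 2*u - 24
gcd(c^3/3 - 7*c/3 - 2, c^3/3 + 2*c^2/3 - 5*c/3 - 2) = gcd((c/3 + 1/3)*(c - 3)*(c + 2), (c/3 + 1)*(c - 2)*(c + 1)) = c + 1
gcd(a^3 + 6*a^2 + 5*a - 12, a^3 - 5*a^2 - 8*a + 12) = a - 1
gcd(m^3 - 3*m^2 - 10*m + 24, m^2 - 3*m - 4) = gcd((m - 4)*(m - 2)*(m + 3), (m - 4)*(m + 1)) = m - 4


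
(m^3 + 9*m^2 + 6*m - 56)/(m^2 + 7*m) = m + 2 - 8/m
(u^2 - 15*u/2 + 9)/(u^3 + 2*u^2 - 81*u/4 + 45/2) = 2*(u - 6)/(2*u^2 + 7*u - 30)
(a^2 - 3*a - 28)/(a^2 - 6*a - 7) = (a + 4)/(a + 1)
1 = 1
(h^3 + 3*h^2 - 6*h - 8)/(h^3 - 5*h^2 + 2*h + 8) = (h + 4)/(h - 4)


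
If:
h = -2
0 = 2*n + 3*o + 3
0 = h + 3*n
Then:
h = -2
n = 2/3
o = -13/9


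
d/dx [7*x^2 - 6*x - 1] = 14*x - 6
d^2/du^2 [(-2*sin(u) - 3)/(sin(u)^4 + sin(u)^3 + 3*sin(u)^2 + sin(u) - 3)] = (18*sin(u)^9 + 70*sin(u)^8 + 65*sin(u)^7 + 43*sin(u)^6 + 100*sin(u)^5 + 108*sin(u)^4 - 92*sin(u)^3 - 243*sin(u)^2 - 189*sin(u) - 72)/(sin(u)^4 + sin(u)^3 + 3*sin(u)^2 + sin(u) - 3)^3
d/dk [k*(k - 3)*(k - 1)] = 3*k^2 - 8*k + 3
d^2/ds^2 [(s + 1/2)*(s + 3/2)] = 2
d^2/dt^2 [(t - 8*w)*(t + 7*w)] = 2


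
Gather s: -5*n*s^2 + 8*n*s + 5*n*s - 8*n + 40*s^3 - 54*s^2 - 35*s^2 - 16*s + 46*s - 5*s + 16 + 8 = -8*n + 40*s^3 + s^2*(-5*n - 89) + s*(13*n + 25) + 24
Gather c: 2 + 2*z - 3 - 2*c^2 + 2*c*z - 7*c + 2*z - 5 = -2*c^2 + c*(2*z - 7) + 4*z - 6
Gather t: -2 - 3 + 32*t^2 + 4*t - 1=32*t^2 + 4*t - 6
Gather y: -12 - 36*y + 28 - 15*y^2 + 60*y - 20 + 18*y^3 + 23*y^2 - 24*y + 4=18*y^3 + 8*y^2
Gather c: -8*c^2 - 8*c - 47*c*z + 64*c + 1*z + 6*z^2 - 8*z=-8*c^2 + c*(56 - 47*z) + 6*z^2 - 7*z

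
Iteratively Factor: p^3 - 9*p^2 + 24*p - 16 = (p - 4)*(p^2 - 5*p + 4) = (p - 4)^2*(p - 1)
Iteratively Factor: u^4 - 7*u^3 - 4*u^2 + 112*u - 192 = (u - 4)*(u^3 - 3*u^2 - 16*u + 48) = (u - 4)^2*(u^2 + u - 12) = (u - 4)^2*(u - 3)*(u + 4)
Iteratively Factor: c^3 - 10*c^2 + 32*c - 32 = (c - 2)*(c^2 - 8*c + 16) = (c - 4)*(c - 2)*(c - 4)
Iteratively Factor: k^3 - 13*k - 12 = (k - 4)*(k^2 + 4*k + 3) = (k - 4)*(k + 3)*(k + 1)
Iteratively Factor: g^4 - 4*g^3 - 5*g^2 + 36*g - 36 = (g - 3)*(g^3 - g^2 - 8*g + 12) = (g - 3)*(g + 3)*(g^2 - 4*g + 4) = (g - 3)*(g - 2)*(g + 3)*(g - 2)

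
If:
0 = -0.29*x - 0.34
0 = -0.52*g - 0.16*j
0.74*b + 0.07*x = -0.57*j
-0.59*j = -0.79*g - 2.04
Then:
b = -1.78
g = -0.75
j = 2.45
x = -1.17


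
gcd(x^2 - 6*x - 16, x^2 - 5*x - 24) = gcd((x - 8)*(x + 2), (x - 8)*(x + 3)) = x - 8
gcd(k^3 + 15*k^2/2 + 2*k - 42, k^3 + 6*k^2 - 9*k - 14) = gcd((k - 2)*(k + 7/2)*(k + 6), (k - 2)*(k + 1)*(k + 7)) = k - 2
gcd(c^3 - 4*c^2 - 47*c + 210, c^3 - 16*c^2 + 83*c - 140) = c - 5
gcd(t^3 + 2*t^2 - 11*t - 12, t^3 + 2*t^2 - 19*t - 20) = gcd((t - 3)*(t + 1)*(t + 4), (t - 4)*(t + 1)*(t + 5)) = t + 1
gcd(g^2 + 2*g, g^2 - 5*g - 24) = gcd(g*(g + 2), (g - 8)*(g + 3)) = 1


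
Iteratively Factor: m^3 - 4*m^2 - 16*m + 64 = (m + 4)*(m^2 - 8*m + 16) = (m - 4)*(m + 4)*(m - 4)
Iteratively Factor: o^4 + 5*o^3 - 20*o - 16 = (o + 4)*(o^3 + o^2 - 4*o - 4) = (o - 2)*(o + 4)*(o^2 + 3*o + 2) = (o - 2)*(o + 2)*(o + 4)*(o + 1)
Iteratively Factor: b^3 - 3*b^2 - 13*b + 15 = (b - 5)*(b^2 + 2*b - 3) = (b - 5)*(b + 3)*(b - 1)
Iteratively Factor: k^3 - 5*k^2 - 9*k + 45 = (k - 5)*(k^2 - 9) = (k - 5)*(k + 3)*(k - 3)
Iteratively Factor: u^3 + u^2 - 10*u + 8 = (u - 1)*(u^2 + 2*u - 8) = (u - 1)*(u + 4)*(u - 2)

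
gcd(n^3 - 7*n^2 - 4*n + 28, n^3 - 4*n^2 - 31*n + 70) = n^2 - 9*n + 14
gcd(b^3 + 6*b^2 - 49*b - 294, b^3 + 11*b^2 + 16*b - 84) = b^2 + 13*b + 42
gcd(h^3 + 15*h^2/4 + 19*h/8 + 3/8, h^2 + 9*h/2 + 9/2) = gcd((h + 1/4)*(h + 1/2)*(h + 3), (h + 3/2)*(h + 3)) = h + 3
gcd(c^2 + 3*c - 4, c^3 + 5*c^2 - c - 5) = c - 1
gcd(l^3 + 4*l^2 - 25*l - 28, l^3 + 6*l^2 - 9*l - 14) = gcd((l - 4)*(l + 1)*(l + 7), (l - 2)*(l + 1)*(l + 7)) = l^2 + 8*l + 7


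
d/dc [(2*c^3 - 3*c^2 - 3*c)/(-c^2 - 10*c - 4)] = (-2*c^4 - 40*c^3 + 3*c^2 + 24*c + 12)/(c^4 + 20*c^3 + 108*c^2 + 80*c + 16)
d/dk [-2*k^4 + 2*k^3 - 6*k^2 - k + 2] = -8*k^3 + 6*k^2 - 12*k - 1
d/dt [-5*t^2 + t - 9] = 1 - 10*t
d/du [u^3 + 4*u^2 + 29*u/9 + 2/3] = 3*u^2 + 8*u + 29/9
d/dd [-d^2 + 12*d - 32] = 12 - 2*d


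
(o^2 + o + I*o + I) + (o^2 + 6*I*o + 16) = 2*o^2 + o + 7*I*o + 16 + I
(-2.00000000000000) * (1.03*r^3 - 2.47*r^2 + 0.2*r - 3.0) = -2.06*r^3 + 4.94*r^2 - 0.4*r + 6.0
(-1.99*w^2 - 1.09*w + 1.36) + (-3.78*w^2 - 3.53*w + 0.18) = -5.77*w^2 - 4.62*w + 1.54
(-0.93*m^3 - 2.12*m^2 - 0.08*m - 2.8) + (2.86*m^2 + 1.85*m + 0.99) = -0.93*m^3 + 0.74*m^2 + 1.77*m - 1.81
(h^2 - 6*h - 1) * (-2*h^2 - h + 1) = -2*h^4 + 11*h^3 + 9*h^2 - 5*h - 1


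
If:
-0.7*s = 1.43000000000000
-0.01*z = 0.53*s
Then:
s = -2.04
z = 108.27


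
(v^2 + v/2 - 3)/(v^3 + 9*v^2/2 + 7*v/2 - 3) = (2*v - 3)/(2*v^2 + 5*v - 3)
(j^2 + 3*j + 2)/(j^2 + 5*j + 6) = (j + 1)/(j + 3)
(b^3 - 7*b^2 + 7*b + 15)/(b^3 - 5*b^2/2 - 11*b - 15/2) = 2*(b - 3)/(2*b + 3)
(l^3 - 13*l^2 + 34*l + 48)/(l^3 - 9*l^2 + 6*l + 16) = (l - 6)/(l - 2)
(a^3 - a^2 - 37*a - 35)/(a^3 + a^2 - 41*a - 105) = (a + 1)/(a + 3)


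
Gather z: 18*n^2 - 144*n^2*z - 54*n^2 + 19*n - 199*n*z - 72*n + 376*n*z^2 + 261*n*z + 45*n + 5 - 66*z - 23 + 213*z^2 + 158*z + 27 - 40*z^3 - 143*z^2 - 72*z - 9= -36*n^2 - 8*n - 40*z^3 + z^2*(376*n + 70) + z*(-144*n^2 + 62*n + 20)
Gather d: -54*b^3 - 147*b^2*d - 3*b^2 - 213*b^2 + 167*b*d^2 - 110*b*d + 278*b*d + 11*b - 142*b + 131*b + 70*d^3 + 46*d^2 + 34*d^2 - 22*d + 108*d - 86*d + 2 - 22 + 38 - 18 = -54*b^3 - 216*b^2 + 70*d^3 + d^2*(167*b + 80) + d*(-147*b^2 + 168*b)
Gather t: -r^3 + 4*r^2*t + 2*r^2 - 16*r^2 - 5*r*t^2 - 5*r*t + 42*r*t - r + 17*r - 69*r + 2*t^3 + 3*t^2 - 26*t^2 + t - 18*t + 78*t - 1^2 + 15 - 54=-r^3 - 14*r^2 - 53*r + 2*t^3 + t^2*(-5*r - 23) + t*(4*r^2 + 37*r + 61) - 40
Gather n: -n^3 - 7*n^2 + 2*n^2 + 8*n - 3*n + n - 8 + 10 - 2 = -n^3 - 5*n^2 + 6*n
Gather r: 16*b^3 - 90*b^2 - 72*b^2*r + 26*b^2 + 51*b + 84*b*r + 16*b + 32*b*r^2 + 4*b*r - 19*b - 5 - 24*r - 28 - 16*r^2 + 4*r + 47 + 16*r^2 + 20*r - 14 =16*b^3 - 64*b^2 + 32*b*r^2 + 48*b + r*(-72*b^2 + 88*b)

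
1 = 1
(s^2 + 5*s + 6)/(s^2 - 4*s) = (s^2 + 5*s + 6)/(s*(s - 4))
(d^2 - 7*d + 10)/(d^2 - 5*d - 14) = (-d^2 + 7*d - 10)/(-d^2 + 5*d + 14)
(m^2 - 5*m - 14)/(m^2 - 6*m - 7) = (m + 2)/(m + 1)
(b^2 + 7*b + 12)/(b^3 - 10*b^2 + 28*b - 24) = (b^2 + 7*b + 12)/(b^3 - 10*b^2 + 28*b - 24)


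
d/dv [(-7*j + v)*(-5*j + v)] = -12*j + 2*v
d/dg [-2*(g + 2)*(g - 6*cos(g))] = -2*g - 2*(g + 2)*(6*sin(g) + 1) + 12*cos(g)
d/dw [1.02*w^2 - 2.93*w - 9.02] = 2.04*w - 2.93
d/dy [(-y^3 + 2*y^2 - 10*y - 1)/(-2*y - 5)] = (4*y^3 + 11*y^2 - 20*y + 48)/(4*y^2 + 20*y + 25)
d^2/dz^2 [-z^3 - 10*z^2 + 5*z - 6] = -6*z - 20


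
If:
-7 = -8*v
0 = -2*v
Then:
No Solution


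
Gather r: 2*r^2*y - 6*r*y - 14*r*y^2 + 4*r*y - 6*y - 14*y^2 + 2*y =2*r^2*y + r*(-14*y^2 - 2*y) - 14*y^2 - 4*y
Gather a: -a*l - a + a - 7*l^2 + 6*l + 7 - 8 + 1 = -a*l - 7*l^2 + 6*l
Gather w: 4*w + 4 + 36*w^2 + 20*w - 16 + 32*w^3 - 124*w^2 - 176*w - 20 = 32*w^3 - 88*w^2 - 152*w - 32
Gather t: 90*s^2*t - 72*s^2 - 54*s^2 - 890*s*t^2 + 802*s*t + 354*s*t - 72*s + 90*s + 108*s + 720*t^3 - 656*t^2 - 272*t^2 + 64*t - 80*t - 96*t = -126*s^2 + 126*s + 720*t^3 + t^2*(-890*s - 928) + t*(90*s^2 + 1156*s - 112)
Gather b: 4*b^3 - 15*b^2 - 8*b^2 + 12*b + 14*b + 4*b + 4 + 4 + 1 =4*b^3 - 23*b^2 + 30*b + 9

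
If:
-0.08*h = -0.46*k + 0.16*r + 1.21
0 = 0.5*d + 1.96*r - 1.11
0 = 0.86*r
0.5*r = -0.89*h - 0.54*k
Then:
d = 2.22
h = -1.44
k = 2.38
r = 0.00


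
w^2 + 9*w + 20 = (w + 4)*(w + 5)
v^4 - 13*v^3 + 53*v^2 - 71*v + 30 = (v - 6)*(v - 5)*(v - 1)^2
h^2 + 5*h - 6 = (h - 1)*(h + 6)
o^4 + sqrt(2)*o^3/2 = o^3*(o + sqrt(2)/2)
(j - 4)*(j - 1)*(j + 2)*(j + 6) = j^4 + 3*j^3 - 24*j^2 - 28*j + 48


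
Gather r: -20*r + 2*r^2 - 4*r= 2*r^2 - 24*r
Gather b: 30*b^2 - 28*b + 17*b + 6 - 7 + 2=30*b^2 - 11*b + 1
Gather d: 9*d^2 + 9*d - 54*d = 9*d^2 - 45*d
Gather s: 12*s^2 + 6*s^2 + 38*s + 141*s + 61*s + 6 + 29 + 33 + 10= 18*s^2 + 240*s + 78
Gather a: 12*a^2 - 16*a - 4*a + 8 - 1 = 12*a^2 - 20*a + 7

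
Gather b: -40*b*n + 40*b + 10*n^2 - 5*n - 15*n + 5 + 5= b*(40 - 40*n) + 10*n^2 - 20*n + 10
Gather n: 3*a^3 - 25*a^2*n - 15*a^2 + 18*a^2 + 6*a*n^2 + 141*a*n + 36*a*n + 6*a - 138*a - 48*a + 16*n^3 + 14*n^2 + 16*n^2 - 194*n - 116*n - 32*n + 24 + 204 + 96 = 3*a^3 + 3*a^2 - 180*a + 16*n^3 + n^2*(6*a + 30) + n*(-25*a^2 + 177*a - 342) + 324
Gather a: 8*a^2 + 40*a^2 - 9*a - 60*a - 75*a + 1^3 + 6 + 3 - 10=48*a^2 - 144*a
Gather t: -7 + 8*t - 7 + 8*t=16*t - 14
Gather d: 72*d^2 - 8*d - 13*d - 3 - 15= 72*d^2 - 21*d - 18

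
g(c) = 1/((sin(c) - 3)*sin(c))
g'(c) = -cos(c)/((sin(c) - 3)*sin(c)^2) - cos(c)/((sin(c) - 3)^2*sin(c)) = (3 - 2*sin(c))*cos(c)/((sin(c) - 3)^2*sin(c)^2)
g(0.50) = -0.83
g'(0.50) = 1.23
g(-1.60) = 0.25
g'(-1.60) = -0.01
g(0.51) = -0.82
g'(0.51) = 1.17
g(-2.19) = 0.32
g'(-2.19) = -0.28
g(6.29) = -49.03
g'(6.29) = 7177.62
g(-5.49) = -0.61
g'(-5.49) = 0.42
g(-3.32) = -2.00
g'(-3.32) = -10.38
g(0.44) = -0.91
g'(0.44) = 1.62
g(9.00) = -0.94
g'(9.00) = -1.74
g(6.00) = 1.09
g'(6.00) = 4.07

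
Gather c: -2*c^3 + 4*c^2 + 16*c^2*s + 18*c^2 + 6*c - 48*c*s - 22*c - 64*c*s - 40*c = -2*c^3 + c^2*(16*s + 22) + c*(-112*s - 56)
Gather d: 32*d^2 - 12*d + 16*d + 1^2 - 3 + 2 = 32*d^2 + 4*d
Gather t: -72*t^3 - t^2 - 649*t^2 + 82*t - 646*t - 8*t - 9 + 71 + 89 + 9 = -72*t^3 - 650*t^2 - 572*t + 160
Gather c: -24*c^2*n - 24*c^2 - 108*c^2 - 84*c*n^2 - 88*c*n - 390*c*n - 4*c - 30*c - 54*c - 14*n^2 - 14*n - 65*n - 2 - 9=c^2*(-24*n - 132) + c*(-84*n^2 - 478*n - 88) - 14*n^2 - 79*n - 11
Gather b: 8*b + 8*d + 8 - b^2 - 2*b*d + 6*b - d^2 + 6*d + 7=-b^2 + b*(14 - 2*d) - d^2 + 14*d + 15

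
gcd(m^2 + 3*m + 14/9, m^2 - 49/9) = m + 7/3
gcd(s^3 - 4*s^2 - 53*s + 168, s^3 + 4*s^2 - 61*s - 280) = s^2 - s - 56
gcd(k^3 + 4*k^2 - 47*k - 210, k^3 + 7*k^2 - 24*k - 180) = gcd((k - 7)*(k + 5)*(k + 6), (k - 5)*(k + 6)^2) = k + 6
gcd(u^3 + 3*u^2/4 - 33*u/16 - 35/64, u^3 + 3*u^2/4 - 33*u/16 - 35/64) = u^3 + 3*u^2/4 - 33*u/16 - 35/64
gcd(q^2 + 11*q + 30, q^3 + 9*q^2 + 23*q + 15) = q + 5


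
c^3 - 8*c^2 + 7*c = c*(c - 7)*(c - 1)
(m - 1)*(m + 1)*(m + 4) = m^3 + 4*m^2 - m - 4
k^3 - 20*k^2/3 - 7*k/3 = k*(k - 7)*(k + 1/3)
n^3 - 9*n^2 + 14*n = n*(n - 7)*(n - 2)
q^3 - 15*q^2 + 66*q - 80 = (q - 8)*(q - 5)*(q - 2)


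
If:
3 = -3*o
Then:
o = -1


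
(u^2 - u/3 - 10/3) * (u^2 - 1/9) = u^4 - u^3/3 - 31*u^2/9 + u/27 + 10/27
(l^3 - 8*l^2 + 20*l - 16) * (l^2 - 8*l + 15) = l^5 - 16*l^4 + 99*l^3 - 296*l^2 + 428*l - 240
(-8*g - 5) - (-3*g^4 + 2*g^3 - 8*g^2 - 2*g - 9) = 3*g^4 - 2*g^3 + 8*g^2 - 6*g + 4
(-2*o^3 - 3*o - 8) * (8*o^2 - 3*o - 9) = -16*o^5 + 6*o^4 - 6*o^3 - 55*o^2 + 51*o + 72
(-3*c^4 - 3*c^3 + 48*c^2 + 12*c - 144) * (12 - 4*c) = 12*c^5 - 24*c^4 - 228*c^3 + 528*c^2 + 720*c - 1728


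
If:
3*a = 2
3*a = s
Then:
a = 2/3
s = 2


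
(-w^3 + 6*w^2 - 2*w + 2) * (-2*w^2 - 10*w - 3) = 2*w^5 - 2*w^4 - 53*w^3 - 2*w^2 - 14*w - 6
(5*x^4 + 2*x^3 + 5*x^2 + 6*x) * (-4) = -20*x^4 - 8*x^3 - 20*x^2 - 24*x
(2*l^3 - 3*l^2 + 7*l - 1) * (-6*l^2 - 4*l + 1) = -12*l^5 + 10*l^4 - 28*l^3 - 25*l^2 + 11*l - 1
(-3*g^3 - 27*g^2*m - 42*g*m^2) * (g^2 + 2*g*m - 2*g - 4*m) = -3*g^5 - 33*g^4*m + 6*g^4 - 96*g^3*m^2 + 66*g^3*m - 84*g^2*m^3 + 192*g^2*m^2 + 168*g*m^3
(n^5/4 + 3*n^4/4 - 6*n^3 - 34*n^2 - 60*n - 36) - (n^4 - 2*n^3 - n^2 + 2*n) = n^5/4 - n^4/4 - 4*n^3 - 33*n^2 - 62*n - 36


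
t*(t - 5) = t^2 - 5*t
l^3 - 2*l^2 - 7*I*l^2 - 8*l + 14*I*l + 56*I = (l - 4)*(l + 2)*(l - 7*I)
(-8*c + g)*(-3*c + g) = 24*c^2 - 11*c*g + g^2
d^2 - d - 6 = (d - 3)*(d + 2)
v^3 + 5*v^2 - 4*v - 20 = (v - 2)*(v + 2)*(v + 5)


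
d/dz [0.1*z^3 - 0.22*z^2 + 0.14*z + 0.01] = 0.3*z^2 - 0.44*z + 0.14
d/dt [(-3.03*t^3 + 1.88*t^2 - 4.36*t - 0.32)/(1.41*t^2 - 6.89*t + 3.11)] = (-4.2723*t^4 + 41.7534*t^3 - 35.0755*t^2 + 12.596*t - 15.7644)/(1.9881*t^4 - 19.4298*t^3 + 56.2423*t^2 - 42.8558*t + 9.6721)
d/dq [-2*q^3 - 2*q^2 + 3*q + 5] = -6*q^2 - 4*q + 3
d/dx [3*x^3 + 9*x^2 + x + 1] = 9*x^2 + 18*x + 1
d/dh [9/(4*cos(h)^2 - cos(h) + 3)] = 9*(8*cos(h) - 1)*sin(h)/(4*sin(h)^2 + cos(h) - 7)^2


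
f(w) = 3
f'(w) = 0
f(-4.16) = 3.00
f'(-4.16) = 0.00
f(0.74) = 3.00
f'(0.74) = 0.00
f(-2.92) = 3.00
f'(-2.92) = 0.00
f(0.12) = 3.00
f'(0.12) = 0.00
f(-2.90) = 3.00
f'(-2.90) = 0.00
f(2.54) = 3.00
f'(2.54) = 0.00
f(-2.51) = 3.00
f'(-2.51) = 0.00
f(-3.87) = 3.00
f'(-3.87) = 0.00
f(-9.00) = 3.00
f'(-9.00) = 0.00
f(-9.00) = 3.00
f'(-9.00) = 0.00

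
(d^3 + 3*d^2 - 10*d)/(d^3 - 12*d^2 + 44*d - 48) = d*(d + 5)/(d^2 - 10*d + 24)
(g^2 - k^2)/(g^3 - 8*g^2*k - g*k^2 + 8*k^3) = 1/(g - 8*k)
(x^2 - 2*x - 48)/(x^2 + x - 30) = (x - 8)/(x - 5)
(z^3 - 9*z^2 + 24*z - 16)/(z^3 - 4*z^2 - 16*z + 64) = (z - 1)/(z + 4)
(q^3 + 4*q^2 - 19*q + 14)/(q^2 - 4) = (q^2 + 6*q - 7)/(q + 2)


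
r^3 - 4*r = r*(r - 2)*(r + 2)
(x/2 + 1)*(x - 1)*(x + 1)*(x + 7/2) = x^4/2 + 11*x^3/4 + 3*x^2 - 11*x/4 - 7/2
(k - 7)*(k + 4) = k^2 - 3*k - 28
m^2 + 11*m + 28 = (m + 4)*(m + 7)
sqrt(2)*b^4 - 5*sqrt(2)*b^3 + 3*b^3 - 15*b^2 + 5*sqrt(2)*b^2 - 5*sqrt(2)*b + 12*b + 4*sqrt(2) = (b - 4)*(b - 1)*(b + sqrt(2))*(sqrt(2)*b + 1)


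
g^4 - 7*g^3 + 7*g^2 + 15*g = g*(g - 5)*(g - 3)*(g + 1)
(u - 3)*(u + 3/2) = u^2 - 3*u/2 - 9/2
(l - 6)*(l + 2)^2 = l^3 - 2*l^2 - 20*l - 24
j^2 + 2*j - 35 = (j - 5)*(j + 7)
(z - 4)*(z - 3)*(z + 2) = z^3 - 5*z^2 - 2*z + 24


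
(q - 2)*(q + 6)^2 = q^3 + 10*q^2 + 12*q - 72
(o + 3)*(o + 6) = o^2 + 9*o + 18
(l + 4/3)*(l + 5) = l^2 + 19*l/3 + 20/3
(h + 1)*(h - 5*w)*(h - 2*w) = h^3 - 7*h^2*w + h^2 + 10*h*w^2 - 7*h*w + 10*w^2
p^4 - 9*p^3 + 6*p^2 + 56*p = p*(p - 7)*(p - 4)*(p + 2)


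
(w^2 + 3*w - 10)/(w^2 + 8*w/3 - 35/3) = 3*(w - 2)/(3*w - 7)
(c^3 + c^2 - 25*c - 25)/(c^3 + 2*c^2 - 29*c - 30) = (c + 5)/(c + 6)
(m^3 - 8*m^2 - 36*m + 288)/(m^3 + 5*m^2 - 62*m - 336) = (m - 6)/(m + 7)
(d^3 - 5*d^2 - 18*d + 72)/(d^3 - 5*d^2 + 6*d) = (d^2 - 2*d - 24)/(d*(d - 2))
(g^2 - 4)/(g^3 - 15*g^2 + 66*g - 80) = (g + 2)/(g^2 - 13*g + 40)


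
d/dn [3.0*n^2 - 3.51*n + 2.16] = 6.0*n - 3.51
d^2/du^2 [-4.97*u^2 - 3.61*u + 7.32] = -9.94000000000000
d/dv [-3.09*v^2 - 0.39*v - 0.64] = -6.18*v - 0.39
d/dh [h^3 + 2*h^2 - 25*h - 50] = 3*h^2 + 4*h - 25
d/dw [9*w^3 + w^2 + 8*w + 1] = 27*w^2 + 2*w + 8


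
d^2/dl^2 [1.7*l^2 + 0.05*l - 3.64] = 3.40000000000000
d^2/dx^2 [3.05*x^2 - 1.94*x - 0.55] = 6.10000000000000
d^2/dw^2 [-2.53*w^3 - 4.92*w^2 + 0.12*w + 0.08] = -15.18*w - 9.84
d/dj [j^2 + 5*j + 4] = 2*j + 5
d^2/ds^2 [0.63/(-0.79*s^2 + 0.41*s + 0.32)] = (-0.786366*s^2 + 0.408114*s + 0.63*(1.58*s - 0.41)*(3.16*s - 0.82) + 0.318528)/(-0.79*s^2 + 0.41*s + 0.32)^3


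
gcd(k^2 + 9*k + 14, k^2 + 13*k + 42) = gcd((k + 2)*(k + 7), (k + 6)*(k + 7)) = k + 7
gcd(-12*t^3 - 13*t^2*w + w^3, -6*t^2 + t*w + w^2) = 3*t + w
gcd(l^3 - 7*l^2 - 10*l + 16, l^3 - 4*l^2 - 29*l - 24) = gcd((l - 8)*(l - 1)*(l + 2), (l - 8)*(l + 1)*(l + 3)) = l - 8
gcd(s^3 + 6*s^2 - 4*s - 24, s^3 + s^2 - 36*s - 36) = s + 6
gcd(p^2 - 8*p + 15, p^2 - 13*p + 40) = p - 5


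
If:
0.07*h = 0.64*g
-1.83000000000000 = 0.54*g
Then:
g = -3.39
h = -30.98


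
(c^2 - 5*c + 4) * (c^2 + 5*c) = c^4 - 21*c^2 + 20*c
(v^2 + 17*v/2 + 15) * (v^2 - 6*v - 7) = v^4 + 5*v^3/2 - 43*v^2 - 299*v/2 - 105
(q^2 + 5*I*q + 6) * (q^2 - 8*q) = q^4 - 8*q^3 + 5*I*q^3 + 6*q^2 - 40*I*q^2 - 48*q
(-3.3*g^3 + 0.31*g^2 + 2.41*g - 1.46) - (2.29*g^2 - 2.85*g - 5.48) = -3.3*g^3 - 1.98*g^2 + 5.26*g + 4.02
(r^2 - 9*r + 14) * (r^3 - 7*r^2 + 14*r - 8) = r^5 - 16*r^4 + 91*r^3 - 232*r^2 + 268*r - 112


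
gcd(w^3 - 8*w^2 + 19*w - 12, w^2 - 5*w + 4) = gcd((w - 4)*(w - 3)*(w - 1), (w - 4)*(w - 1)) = w^2 - 5*w + 4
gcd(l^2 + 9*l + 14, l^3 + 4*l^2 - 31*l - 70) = l^2 + 9*l + 14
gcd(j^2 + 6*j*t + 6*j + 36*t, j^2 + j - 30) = j + 6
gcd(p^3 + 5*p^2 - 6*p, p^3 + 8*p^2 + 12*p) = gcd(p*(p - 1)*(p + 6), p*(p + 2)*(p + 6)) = p^2 + 6*p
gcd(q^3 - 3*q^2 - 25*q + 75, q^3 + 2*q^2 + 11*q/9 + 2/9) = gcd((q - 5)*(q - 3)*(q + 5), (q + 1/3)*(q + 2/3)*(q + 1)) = 1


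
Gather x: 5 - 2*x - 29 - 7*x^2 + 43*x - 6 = -7*x^2 + 41*x - 30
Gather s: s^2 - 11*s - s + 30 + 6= s^2 - 12*s + 36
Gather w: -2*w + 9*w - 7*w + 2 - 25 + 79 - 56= 0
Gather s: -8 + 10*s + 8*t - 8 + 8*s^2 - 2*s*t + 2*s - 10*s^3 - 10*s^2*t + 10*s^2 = -10*s^3 + s^2*(18 - 10*t) + s*(12 - 2*t) + 8*t - 16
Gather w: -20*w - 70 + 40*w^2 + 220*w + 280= 40*w^2 + 200*w + 210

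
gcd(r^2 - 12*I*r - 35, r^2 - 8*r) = 1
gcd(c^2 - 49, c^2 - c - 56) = c + 7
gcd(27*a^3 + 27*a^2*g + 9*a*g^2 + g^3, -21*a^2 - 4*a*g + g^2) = 3*a + g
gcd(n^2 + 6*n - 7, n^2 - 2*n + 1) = n - 1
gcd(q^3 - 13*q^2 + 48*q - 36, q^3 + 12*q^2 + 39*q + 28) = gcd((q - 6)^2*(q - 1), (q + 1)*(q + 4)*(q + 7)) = 1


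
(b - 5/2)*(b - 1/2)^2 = b^3 - 7*b^2/2 + 11*b/4 - 5/8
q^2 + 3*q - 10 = (q - 2)*(q + 5)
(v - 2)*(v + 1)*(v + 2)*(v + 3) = v^4 + 4*v^3 - v^2 - 16*v - 12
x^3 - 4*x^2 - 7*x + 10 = (x - 5)*(x - 1)*(x + 2)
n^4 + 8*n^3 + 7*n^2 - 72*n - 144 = (n - 3)*(n + 3)*(n + 4)^2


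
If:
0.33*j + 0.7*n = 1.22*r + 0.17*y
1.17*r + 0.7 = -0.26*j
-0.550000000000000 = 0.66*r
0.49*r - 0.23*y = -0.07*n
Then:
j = 1.06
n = -2.57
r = -0.83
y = -2.56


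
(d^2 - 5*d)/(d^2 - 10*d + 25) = d/(d - 5)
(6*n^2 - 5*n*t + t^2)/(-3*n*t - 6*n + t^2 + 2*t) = (-2*n + t)/(t + 2)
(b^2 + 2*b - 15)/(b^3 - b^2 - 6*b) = (b + 5)/(b*(b + 2))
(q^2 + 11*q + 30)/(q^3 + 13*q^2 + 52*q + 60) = 1/(q + 2)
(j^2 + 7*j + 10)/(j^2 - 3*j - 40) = (j + 2)/(j - 8)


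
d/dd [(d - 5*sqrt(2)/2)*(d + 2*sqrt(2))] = 2*d - sqrt(2)/2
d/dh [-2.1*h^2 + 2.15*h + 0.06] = 2.15 - 4.2*h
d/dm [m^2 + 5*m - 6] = 2*m + 5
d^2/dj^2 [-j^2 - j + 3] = -2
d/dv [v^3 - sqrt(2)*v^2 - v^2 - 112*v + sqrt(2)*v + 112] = 3*v^2 - 2*sqrt(2)*v - 2*v - 112 + sqrt(2)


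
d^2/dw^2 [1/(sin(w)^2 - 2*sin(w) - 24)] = 2*(-2*sin(w)^4 + 3*sin(w)^3 - 47*sin(w)^2 + 18*sin(w) + 28)/((sin(w) - 6)^3*(sin(w) + 4)^3)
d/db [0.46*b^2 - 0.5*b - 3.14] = 0.92*b - 0.5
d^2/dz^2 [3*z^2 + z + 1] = 6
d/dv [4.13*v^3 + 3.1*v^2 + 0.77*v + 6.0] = 12.39*v^2 + 6.2*v + 0.77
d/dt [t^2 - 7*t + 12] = 2*t - 7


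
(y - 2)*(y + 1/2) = y^2 - 3*y/2 - 1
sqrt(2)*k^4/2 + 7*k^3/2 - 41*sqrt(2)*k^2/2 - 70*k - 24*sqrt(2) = (k - 4*sqrt(2))*(k + sqrt(2)/2)*(k + 6*sqrt(2))*(sqrt(2)*k/2 + 1)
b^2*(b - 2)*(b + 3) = b^4 + b^3 - 6*b^2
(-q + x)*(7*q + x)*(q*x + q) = -7*q^3*x - 7*q^3 + 6*q^2*x^2 + 6*q^2*x + q*x^3 + q*x^2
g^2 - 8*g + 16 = (g - 4)^2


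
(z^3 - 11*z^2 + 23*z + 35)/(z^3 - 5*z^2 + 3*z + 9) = (z^2 - 12*z + 35)/(z^2 - 6*z + 9)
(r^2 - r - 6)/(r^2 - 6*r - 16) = (r - 3)/(r - 8)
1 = 1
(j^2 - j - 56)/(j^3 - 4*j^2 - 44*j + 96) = (j + 7)/(j^2 + 4*j - 12)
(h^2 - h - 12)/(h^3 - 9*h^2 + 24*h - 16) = (h + 3)/(h^2 - 5*h + 4)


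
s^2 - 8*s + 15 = (s - 5)*(s - 3)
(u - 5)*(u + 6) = u^2 + u - 30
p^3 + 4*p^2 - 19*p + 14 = (p - 2)*(p - 1)*(p + 7)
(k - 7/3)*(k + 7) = k^2 + 14*k/3 - 49/3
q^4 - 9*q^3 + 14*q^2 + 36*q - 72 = (q - 6)*(q - 3)*(q - 2)*(q + 2)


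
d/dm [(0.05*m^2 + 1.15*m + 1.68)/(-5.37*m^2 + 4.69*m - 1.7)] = (6.41*m^2 + 17.8732*m - 9.8342)/(28.8369*m^4 - 50.3706*m^3 + 40.2541*m^2 - 15.946*m + 2.89)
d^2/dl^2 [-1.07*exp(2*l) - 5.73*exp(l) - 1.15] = (-4.28*exp(l) - 5.73)*exp(l)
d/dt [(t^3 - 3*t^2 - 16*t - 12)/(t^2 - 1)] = (t^2 - 2*t + 16)/(t^2 - 2*t + 1)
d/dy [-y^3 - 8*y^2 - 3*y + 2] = -3*y^2 - 16*y - 3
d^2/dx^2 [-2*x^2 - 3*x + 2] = -4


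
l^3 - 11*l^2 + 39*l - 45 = (l - 5)*(l - 3)^2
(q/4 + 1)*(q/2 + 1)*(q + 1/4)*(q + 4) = q^4/8 + 41*q^3/32 + 69*q^2/16 + 5*q + 1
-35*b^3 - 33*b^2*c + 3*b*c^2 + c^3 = (-5*b + c)*(b + c)*(7*b + c)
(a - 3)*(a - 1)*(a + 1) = a^3 - 3*a^2 - a + 3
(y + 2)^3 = y^3 + 6*y^2 + 12*y + 8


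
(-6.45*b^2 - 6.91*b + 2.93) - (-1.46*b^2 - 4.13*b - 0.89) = -4.99*b^2 - 2.78*b + 3.82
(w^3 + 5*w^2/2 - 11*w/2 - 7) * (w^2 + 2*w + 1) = w^5 + 9*w^4/2 + w^3/2 - 31*w^2/2 - 39*w/2 - 7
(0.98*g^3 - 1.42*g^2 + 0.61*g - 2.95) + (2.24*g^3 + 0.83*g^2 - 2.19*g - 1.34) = 3.22*g^3 - 0.59*g^2 - 1.58*g - 4.29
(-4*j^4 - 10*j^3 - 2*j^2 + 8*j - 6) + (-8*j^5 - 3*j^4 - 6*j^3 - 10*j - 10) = -8*j^5 - 7*j^4 - 16*j^3 - 2*j^2 - 2*j - 16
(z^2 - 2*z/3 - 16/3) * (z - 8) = z^3 - 26*z^2/3 + 128/3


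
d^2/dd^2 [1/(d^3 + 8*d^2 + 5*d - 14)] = 2*(-(3*d + 8)*(d^3 + 8*d^2 + 5*d - 14) + (3*d^2 + 16*d + 5)^2)/(d^3 + 8*d^2 + 5*d - 14)^3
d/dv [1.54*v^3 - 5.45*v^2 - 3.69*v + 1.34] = 4.62*v^2 - 10.9*v - 3.69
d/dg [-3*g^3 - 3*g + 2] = -9*g^2 - 3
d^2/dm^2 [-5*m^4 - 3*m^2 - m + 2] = -60*m^2 - 6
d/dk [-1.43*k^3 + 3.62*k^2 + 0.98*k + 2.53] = -4.29*k^2 + 7.24*k + 0.98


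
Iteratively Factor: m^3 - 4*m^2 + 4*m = (m - 2)*(m^2 - 2*m) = (m - 2)^2*(m)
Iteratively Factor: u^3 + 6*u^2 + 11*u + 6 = (u + 3)*(u^2 + 3*u + 2) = (u + 2)*(u + 3)*(u + 1)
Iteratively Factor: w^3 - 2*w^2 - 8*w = (w - 4)*(w^2 + 2*w) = w*(w - 4)*(w + 2)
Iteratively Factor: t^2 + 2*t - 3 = (t + 3)*(t - 1)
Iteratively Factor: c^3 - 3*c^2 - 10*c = (c - 5)*(c^2 + 2*c) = c*(c - 5)*(c + 2)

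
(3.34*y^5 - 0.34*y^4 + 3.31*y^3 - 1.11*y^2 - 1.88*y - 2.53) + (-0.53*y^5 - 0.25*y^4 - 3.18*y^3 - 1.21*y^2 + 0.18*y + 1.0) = 2.81*y^5 - 0.59*y^4 + 0.13*y^3 - 2.32*y^2 - 1.7*y - 1.53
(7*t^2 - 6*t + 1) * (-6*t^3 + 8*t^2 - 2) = -42*t^5 + 92*t^4 - 54*t^3 - 6*t^2 + 12*t - 2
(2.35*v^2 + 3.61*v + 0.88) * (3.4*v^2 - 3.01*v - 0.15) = 7.99*v^4 + 5.2005*v^3 - 8.2266*v^2 - 3.1903*v - 0.132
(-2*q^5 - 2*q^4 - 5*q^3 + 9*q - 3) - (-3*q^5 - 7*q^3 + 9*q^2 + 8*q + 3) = q^5 - 2*q^4 + 2*q^3 - 9*q^2 + q - 6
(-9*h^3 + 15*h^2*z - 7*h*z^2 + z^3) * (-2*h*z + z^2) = 18*h^4*z - 39*h^3*z^2 + 29*h^2*z^3 - 9*h*z^4 + z^5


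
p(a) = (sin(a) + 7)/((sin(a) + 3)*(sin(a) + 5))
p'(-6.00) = -0.14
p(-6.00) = 0.42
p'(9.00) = 0.13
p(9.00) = 0.40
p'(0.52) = -0.11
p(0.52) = 0.39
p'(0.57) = -0.11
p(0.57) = 0.38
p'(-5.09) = -0.04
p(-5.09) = 0.34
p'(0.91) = -0.07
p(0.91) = 0.36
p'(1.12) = -0.04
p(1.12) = 0.34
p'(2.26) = 0.07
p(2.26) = 0.36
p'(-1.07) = -0.18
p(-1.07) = 0.70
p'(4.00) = 0.22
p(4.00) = 0.66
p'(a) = cos(a)/((sin(a) + 3)*(sin(a) + 5)) - (sin(a) + 7)*cos(a)/((sin(a) + 3)*(sin(a) + 5)^2) - (sin(a) + 7)*cos(a)/((sin(a) + 3)^2*(sin(a) + 5))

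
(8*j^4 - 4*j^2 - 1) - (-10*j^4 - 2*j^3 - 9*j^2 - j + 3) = 18*j^4 + 2*j^3 + 5*j^2 + j - 4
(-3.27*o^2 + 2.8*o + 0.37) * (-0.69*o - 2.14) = 2.2563*o^3 + 5.0658*o^2 - 6.2473*o - 0.7918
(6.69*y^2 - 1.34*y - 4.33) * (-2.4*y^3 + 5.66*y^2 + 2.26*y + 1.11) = -16.056*y^5 + 41.0814*y^4 + 17.927*y^3 - 20.1103*y^2 - 11.2732*y - 4.8063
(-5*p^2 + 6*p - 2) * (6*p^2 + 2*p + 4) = -30*p^4 + 26*p^3 - 20*p^2 + 20*p - 8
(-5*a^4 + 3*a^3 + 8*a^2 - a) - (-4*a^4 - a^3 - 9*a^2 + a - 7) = -a^4 + 4*a^3 + 17*a^2 - 2*a + 7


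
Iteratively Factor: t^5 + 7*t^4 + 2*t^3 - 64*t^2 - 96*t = (t + 2)*(t^4 + 5*t^3 - 8*t^2 - 48*t) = (t + 2)*(t + 4)*(t^3 + t^2 - 12*t) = (t - 3)*(t + 2)*(t + 4)*(t^2 + 4*t) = (t - 3)*(t + 2)*(t + 4)^2*(t)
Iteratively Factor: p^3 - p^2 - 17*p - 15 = (p + 1)*(p^2 - 2*p - 15) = (p + 1)*(p + 3)*(p - 5)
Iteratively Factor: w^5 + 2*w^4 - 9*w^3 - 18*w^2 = (w)*(w^4 + 2*w^3 - 9*w^2 - 18*w) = w*(w - 3)*(w^3 + 5*w^2 + 6*w) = w*(w - 3)*(w + 3)*(w^2 + 2*w) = w*(w - 3)*(w + 2)*(w + 3)*(w)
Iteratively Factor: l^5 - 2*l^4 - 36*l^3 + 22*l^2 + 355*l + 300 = (l - 5)*(l^4 + 3*l^3 - 21*l^2 - 83*l - 60) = (l - 5)*(l + 1)*(l^3 + 2*l^2 - 23*l - 60) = (l - 5)*(l + 1)*(l + 4)*(l^2 - 2*l - 15) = (l - 5)*(l + 1)*(l + 3)*(l + 4)*(l - 5)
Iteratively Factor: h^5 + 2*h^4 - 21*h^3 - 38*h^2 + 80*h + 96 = (h - 2)*(h^4 + 4*h^3 - 13*h^2 - 64*h - 48) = (h - 2)*(h + 4)*(h^3 - 13*h - 12) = (h - 2)*(h + 1)*(h + 4)*(h^2 - h - 12) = (h - 4)*(h - 2)*(h + 1)*(h + 4)*(h + 3)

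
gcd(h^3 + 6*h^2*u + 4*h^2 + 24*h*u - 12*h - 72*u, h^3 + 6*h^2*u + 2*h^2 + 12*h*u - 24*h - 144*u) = h^2 + 6*h*u + 6*h + 36*u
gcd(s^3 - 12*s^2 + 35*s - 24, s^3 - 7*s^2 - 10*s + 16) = s^2 - 9*s + 8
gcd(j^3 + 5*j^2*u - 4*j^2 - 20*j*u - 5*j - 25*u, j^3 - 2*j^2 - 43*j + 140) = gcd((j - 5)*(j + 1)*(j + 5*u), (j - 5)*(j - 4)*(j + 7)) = j - 5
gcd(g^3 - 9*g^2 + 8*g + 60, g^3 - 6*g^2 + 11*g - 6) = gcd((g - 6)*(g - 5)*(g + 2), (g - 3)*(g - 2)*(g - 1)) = 1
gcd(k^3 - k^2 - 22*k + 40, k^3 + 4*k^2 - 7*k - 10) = k^2 + 3*k - 10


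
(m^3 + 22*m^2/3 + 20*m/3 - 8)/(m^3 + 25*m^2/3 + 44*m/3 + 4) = (3*m - 2)/(3*m + 1)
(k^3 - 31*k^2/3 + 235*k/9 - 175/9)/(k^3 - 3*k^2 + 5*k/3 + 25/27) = 3*(k - 7)/(3*k + 1)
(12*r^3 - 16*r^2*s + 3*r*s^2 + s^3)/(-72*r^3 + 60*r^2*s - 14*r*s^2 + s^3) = (-6*r^2 + 5*r*s + s^2)/(36*r^2 - 12*r*s + s^2)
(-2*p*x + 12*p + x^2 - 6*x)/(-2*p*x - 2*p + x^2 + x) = (x - 6)/(x + 1)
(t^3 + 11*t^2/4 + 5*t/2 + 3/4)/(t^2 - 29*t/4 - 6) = (t^2 + 2*t + 1)/(t - 8)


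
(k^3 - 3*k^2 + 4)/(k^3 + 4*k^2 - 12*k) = (k^2 - k - 2)/(k*(k + 6))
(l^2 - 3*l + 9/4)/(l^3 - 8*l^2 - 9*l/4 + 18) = (2*l - 3)/(2*l^2 - 13*l - 24)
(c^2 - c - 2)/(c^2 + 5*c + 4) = (c - 2)/(c + 4)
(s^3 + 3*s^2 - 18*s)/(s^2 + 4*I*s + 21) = s*(s^2 + 3*s - 18)/(s^2 + 4*I*s + 21)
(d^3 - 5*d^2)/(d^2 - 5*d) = d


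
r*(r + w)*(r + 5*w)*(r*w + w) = r^4*w + 6*r^3*w^2 + r^3*w + 5*r^2*w^3 + 6*r^2*w^2 + 5*r*w^3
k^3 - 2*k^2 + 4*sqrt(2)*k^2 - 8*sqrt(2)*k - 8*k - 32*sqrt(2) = (k - 4)*(k + 2)*(k + 4*sqrt(2))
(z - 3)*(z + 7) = z^2 + 4*z - 21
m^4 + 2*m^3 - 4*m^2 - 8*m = m*(m - 2)*(m + 2)^2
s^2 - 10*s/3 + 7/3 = (s - 7/3)*(s - 1)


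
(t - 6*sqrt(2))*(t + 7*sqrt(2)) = t^2 + sqrt(2)*t - 84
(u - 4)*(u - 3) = u^2 - 7*u + 12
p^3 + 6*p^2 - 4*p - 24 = (p - 2)*(p + 2)*(p + 6)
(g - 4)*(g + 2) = g^2 - 2*g - 8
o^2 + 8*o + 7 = (o + 1)*(o + 7)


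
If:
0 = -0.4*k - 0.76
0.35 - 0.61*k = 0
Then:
No Solution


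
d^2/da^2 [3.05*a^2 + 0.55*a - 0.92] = 6.10000000000000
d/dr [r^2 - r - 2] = 2*r - 1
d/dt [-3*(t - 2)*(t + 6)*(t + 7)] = -9*t^2 - 66*t - 48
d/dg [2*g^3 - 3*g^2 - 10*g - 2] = 6*g^2 - 6*g - 10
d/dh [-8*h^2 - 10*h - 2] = -16*h - 10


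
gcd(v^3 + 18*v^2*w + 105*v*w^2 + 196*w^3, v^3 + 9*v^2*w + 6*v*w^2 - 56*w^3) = v^2 + 11*v*w + 28*w^2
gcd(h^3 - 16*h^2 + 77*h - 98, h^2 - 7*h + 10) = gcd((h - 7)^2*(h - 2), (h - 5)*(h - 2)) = h - 2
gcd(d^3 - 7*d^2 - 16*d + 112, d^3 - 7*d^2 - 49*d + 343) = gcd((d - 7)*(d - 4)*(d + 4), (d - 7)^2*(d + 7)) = d - 7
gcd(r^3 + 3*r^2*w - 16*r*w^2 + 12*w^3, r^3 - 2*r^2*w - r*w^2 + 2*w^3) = r^2 - 3*r*w + 2*w^2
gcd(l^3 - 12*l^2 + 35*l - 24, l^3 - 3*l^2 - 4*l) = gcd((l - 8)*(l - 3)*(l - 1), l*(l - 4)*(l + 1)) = 1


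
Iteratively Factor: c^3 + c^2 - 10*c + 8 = (c - 1)*(c^2 + 2*c - 8) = (c - 1)*(c + 4)*(c - 2)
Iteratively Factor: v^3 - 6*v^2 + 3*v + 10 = (v - 5)*(v^2 - v - 2) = (v - 5)*(v - 2)*(v + 1)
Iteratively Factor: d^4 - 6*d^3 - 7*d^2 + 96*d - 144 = (d - 3)*(d^3 - 3*d^2 - 16*d + 48) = (d - 3)*(d + 4)*(d^2 - 7*d + 12) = (d - 3)^2*(d + 4)*(d - 4)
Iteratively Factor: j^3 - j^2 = (j)*(j^2 - j) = j*(j - 1)*(j)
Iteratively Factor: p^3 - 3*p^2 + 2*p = (p - 1)*(p^2 - 2*p) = (p - 2)*(p - 1)*(p)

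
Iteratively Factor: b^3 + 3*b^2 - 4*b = (b - 1)*(b^2 + 4*b) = b*(b - 1)*(b + 4)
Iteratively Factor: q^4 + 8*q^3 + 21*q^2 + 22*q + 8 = (q + 4)*(q^3 + 4*q^2 + 5*q + 2) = (q + 2)*(q + 4)*(q^2 + 2*q + 1) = (q + 1)*(q + 2)*(q + 4)*(q + 1)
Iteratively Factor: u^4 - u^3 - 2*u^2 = (u + 1)*(u^3 - 2*u^2) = (u - 2)*(u + 1)*(u^2) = u*(u - 2)*(u + 1)*(u)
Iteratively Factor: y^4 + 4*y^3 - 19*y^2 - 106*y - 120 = (y + 3)*(y^3 + y^2 - 22*y - 40) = (y - 5)*(y + 3)*(y^2 + 6*y + 8) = (y - 5)*(y + 3)*(y + 4)*(y + 2)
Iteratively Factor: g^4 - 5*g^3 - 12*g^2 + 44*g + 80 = (g - 4)*(g^3 - g^2 - 16*g - 20) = (g - 4)*(g + 2)*(g^2 - 3*g - 10) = (g - 4)*(g + 2)^2*(g - 5)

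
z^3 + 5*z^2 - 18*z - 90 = (z + 5)*(z - 3*sqrt(2))*(z + 3*sqrt(2))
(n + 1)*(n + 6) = n^2 + 7*n + 6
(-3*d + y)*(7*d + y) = -21*d^2 + 4*d*y + y^2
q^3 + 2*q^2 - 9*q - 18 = (q - 3)*(q + 2)*(q + 3)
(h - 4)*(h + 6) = h^2 + 2*h - 24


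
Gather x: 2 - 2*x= 2 - 2*x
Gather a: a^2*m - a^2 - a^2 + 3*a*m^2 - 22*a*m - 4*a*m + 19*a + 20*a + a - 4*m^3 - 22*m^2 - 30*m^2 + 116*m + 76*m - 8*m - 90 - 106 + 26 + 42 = a^2*(m - 2) + a*(3*m^2 - 26*m + 40) - 4*m^3 - 52*m^2 + 184*m - 128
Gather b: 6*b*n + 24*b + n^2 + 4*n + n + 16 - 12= b*(6*n + 24) + n^2 + 5*n + 4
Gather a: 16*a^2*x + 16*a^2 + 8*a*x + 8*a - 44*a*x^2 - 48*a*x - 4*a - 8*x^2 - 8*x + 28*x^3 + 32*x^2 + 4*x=a^2*(16*x + 16) + a*(-44*x^2 - 40*x + 4) + 28*x^3 + 24*x^2 - 4*x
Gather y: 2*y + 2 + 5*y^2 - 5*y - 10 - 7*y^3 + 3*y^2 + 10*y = -7*y^3 + 8*y^2 + 7*y - 8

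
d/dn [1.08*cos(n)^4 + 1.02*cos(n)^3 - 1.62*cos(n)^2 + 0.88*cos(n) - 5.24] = (-4.32*cos(n)^3 - 3.06*cos(n)^2 + 3.24*cos(n) - 0.88)*sin(n)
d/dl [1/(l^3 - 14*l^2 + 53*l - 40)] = (-3*l^2 + 28*l - 53)/(l^3 - 14*l^2 + 53*l - 40)^2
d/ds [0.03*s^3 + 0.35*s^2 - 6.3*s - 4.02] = 0.09*s^2 + 0.7*s - 6.3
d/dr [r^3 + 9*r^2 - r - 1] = 3*r^2 + 18*r - 1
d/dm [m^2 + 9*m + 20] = 2*m + 9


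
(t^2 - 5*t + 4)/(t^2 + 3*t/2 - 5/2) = 2*(t - 4)/(2*t + 5)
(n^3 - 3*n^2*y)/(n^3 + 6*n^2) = (n - 3*y)/(n + 6)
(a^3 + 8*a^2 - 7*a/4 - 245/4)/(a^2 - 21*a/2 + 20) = (2*a^2 + 21*a + 49)/(2*(a - 8))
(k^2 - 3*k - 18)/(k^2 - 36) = (k + 3)/(k + 6)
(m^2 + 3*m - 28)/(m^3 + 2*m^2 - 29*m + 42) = (m - 4)/(m^2 - 5*m + 6)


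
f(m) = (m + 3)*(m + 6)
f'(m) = 2*m + 9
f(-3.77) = -1.72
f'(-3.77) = 1.46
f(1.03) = 28.33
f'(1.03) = 11.06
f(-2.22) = 2.95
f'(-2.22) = 4.56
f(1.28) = 31.16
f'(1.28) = 11.56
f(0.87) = 26.59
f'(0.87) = 10.74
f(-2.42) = 2.08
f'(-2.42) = 4.16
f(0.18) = 19.65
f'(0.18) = 9.36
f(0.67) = 24.48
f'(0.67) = 10.34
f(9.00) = 180.00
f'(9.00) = 27.00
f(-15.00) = 108.00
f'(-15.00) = -21.00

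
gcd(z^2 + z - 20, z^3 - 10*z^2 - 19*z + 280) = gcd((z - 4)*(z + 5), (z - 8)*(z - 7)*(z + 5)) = z + 5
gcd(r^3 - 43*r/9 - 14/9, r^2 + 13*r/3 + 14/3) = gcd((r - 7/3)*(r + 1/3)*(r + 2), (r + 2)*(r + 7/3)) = r + 2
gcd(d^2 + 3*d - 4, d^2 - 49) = 1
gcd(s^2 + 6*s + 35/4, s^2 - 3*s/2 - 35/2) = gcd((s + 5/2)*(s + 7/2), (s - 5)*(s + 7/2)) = s + 7/2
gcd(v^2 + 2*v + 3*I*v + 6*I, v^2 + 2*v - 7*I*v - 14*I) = v + 2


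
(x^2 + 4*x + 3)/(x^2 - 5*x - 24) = (x + 1)/(x - 8)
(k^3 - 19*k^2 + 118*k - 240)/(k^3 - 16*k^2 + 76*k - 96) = (k - 5)/(k - 2)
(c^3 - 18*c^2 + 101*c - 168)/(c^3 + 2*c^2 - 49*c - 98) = (c^2 - 11*c + 24)/(c^2 + 9*c + 14)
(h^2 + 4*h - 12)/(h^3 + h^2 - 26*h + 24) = (h - 2)/(h^2 - 5*h + 4)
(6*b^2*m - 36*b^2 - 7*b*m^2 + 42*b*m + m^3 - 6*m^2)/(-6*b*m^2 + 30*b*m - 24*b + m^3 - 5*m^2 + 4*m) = (-b*m + 6*b + m^2 - 6*m)/(m^2 - 5*m + 4)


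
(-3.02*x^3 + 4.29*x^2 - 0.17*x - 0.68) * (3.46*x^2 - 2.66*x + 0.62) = -10.4492*x^5 + 22.8766*x^4 - 13.872*x^3 + 0.7592*x^2 + 1.7034*x - 0.4216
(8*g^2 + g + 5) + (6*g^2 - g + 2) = 14*g^2 + 7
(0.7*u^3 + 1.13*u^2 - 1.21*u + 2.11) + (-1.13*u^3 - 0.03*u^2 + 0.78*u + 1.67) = -0.43*u^3 + 1.1*u^2 - 0.43*u + 3.78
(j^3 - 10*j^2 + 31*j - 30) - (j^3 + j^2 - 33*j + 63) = -11*j^2 + 64*j - 93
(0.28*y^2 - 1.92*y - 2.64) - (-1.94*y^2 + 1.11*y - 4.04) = 2.22*y^2 - 3.03*y + 1.4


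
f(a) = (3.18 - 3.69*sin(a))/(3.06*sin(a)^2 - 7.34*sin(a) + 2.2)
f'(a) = (3.18 - 3.69*sin(a))*(-6.12*sin(a)*cos(a) + 7.34*cos(a))/(3.06*sin(a)^2 - 7.34*sin(a) + 2.2)^2 - 3.69*cos(a)/(3.06*sin(a)^2 - 7.34*sin(a) + 2.2)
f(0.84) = -0.28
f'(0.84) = 1.90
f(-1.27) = 0.56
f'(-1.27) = 0.09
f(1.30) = 0.18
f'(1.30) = 0.45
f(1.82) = 0.19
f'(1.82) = -0.41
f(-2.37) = 0.65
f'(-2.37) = -0.32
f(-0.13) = 1.14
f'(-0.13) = 1.73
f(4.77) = 0.55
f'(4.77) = 0.02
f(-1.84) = 0.56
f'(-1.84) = -0.08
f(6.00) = 0.94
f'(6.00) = 1.03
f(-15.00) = 0.67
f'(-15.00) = -0.36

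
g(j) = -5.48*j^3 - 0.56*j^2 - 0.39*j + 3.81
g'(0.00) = -0.39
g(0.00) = 3.81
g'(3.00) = -151.71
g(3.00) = -150.36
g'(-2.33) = -87.03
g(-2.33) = 71.00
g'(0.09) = -0.62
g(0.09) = 3.77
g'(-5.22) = -442.51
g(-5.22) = 770.04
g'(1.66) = -47.55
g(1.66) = -23.45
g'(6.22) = -643.39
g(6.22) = -1339.00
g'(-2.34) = -87.79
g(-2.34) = 71.87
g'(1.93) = -63.79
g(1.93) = -38.42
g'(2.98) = -149.72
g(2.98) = -147.35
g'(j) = -16.44*j^2 - 1.12*j - 0.39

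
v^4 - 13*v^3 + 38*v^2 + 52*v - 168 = (v - 7)*(v - 6)*(v - 2)*(v + 2)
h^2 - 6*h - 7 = (h - 7)*(h + 1)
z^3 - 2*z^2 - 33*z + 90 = (z - 5)*(z - 3)*(z + 6)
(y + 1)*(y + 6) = y^2 + 7*y + 6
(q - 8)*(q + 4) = q^2 - 4*q - 32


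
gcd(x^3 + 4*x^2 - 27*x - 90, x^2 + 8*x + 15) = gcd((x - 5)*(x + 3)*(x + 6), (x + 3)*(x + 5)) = x + 3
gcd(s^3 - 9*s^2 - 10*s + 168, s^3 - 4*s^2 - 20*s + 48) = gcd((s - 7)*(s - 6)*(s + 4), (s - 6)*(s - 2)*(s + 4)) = s^2 - 2*s - 24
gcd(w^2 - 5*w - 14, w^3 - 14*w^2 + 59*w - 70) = w - 7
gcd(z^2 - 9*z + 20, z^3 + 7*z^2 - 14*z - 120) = z - 4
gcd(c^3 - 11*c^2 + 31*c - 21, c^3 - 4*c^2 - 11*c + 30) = 1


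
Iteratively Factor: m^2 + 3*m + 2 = (m + 2)*(m + 1)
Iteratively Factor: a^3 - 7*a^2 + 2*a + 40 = (a - 4)*(a^2 - 3*a - 10) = (a - 5)*(a - 4)*(a + 2)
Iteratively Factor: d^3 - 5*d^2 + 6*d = (d - 2)*(d^2 - 3*d) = d*(d - 2)*(d - 3)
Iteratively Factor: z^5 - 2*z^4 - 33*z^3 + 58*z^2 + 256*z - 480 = (z - 3)*(z^4 + z^3 - 30*z^2 - 32*z + 160) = (z - 3)*(z + 4)*(z^3 - 3*z^2 - 18*z + 40) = (z - 3)*(z - 2)*(z + 4)*(z^2 - z - 20) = (z - 3)*(z - 2)*(z + 4)^2*(z - 5)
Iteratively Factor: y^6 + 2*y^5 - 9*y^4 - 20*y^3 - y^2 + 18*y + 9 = (y + 1)*(y^5 + y^4 - 10*y^3 - 10*y^2 + 9*y + 9) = (y + 1)^2*(y^4 - 10*y^2 + 9) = (y - 3)*(y + 1)^2*(y^3 + 3*y^2 - y - 3) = (y - 3)*(y + 1)^3*(y^2 + 2*y - 3) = (y - 3)*(y + 1)^3*(y + 3)*(y - 1)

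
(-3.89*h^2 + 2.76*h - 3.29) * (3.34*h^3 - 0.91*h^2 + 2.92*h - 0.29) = -12.9926*h^5 + 12.7583*h^4 - 24.859*h^3 + 12.1812*h^2 - 10.4072*h + 0.9541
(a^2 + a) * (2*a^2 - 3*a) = 2*a^4 - a^3 - 3*a^2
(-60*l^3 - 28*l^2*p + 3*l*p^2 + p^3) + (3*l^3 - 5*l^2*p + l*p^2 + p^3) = -57*l^3 - 33*l^2*p + 4*l*p^2 + 2*p^3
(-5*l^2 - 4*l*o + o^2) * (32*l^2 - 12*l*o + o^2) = -160*l^4 - 68*l^3*o + 75*l^2*o^2 - 16*l*o^3 + o^4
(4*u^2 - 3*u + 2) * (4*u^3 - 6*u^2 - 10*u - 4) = 16*u^5 - 36*u^4 - 14*u^3 + 2*u^2 - 8*u - 8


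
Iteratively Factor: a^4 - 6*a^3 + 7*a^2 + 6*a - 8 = (a - 1)*(a^3 - 5*a^2 + 2*a + 8) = (a - 1)*(a + 1)*(a^2 - 6*a + 8) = (a - 4)*(a - 1)*(a + 1)*(a - 2)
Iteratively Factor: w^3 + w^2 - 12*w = (w)*(w^2 + w - 12) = w*(w + 4)*(w - 3)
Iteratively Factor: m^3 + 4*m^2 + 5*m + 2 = (m + 1)*(m^2 + 3*m + 2) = (m + 1)*(m + 2)*(m + 1)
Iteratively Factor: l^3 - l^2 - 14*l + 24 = (l - 3)*(l^2 + 2*l - 8) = (l - 3)*(l - 2)*(l + 4)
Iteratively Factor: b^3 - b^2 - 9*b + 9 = (b - 1)*(b^2 - 9) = (b - 1)*(b + 3)*(b - 3)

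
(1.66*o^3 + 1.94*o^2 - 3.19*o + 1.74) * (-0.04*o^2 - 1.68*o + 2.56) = -0.0664*o^5 - 2.8664*o^4 + 1.118*o^3 + 10.256*o^2 - 11.0896*o + 4.4544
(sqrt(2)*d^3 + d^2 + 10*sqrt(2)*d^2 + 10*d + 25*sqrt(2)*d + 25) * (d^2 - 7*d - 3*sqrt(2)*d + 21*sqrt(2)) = sqrt(2)*d^5 - 5*d^4 + 3*sqrt(2)*d^4 - 48*sqrt(2)*d^3 - 15*d^3 - 184*sqrt(2)*d^2 + 225*d^2 + 135*sqrt(2)*d + 875*d + 525*sqrt(2)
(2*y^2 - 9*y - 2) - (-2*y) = 2*y^2 - 7*y - 2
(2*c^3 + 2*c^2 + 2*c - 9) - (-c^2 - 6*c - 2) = 2*c^3 + 3*c^2 + 8*c - 7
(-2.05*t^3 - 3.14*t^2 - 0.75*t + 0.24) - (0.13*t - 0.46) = -2.05*t^3 - 3.14*t^2 - 0.88*t + 0.7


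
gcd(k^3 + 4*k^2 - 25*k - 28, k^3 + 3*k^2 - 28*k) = k^2 + 3*k - 28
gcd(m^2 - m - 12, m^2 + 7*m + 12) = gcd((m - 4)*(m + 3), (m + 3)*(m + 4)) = m + 3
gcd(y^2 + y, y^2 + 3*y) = y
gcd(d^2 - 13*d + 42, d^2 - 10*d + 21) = d - 7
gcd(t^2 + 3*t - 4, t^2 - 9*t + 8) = t - 1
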